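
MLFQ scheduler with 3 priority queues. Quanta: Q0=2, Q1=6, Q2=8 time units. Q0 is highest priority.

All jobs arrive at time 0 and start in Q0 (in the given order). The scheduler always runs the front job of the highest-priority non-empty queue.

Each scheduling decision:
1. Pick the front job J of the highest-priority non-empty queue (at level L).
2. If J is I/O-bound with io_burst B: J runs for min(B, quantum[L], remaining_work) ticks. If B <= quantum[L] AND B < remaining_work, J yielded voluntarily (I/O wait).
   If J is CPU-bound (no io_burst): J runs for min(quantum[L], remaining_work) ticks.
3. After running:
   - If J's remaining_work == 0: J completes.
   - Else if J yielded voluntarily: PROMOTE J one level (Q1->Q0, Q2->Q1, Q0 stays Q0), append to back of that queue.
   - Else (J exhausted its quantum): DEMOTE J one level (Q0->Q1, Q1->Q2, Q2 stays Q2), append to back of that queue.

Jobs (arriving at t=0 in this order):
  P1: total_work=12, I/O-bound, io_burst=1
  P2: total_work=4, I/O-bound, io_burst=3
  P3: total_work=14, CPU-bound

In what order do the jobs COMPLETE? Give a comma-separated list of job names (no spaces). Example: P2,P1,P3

Answer: P1,P2,P3

Derivation:
t=0-1: P1@Q0 runs 1, rem=11, I/O yield, promote→Q0. Q0=[P2,P3,P1] Q1=[] Q2=[]
t=1-3: P2@Q0 runs 2, rem=2, quantum used, demote→Q1. Q0=[P3,P1] Q1=[P2] Q2=[]
t=3-5: P3@Q0 runs 2, rem=12, quantum used, demote→Q1. Q0=[P1] Q1=[P2,P3] Q2=[]
t=5-6: P1@Q0 runs 1, rem=10, I/O yield, promote→Q0. Q0=[P1] Q1=[P2,P3] Q2=[]
t=6-7: P1@Q0 runs 1, rem=9, I/O yield, promote→Q0. Q0=[P1] Q1=[P2,P3] Q2=[]
t=7-8: P1@Q0 runs 1, rem=8, I/O yield, promote→Q0. Q0=[P1] Q1=[P2,P3] Q2=[]
t=8-9: P1@Q0 runs 1, rem=7, I/O yield, promote→Q0. Q0=[P1] Q1=[P2,P3] Q2=[]
t=9-10: P1@Q0 runs 1, rem=6, I/O yield, promote→Q0. Q0=[P1] Q1=[P2,P3] Q2=[]
t=10-11: P1@Q0 runs 1, rem=5, I/O yield, promote→Q0. Q0=[P1] Q1=[P2,P3] Q2=[]
t=11-12: P1@Q0 runs 1, rem=4, I/O yield, promote→Q0. Q0=[P1] Q1=[P2,P3] Q2=[]
t=12-13: P1@Q0 runs 1, rem=3, I/O yield, promote→Q0. Q0=[P1] Q1=[P2,P3] Q2=[]
t=13-14: P1@Q0 runs 1, rem=2, I/O yield, promote→Q0. Q0=[P1] Q1=[P2,P3] Q2=[]
t=14-15: P1@Q0 runs 1, rem=1, I/O yield, promote→Q0. Q0=[P1] Q1=[P2,P3] Q2=[]
t=15-16: P1@Q0 runs 1, rem=0, completes. Q0=[] Q1=[P2,P3] Q2=[]
t=16-18: P2@Q1 runs 2, rem=0, completes. Q0=[] Q1=[P3] Q2=[]
t=18-24: P3@Q1 runs 6, rem=6, quantum used, demote→Q2. Q0=[] Q1=[] Q2=[P3]
t=24-30: P3@Q2 runs 6, rem=0, completes. Q0=[] Q1=[] Q2=[]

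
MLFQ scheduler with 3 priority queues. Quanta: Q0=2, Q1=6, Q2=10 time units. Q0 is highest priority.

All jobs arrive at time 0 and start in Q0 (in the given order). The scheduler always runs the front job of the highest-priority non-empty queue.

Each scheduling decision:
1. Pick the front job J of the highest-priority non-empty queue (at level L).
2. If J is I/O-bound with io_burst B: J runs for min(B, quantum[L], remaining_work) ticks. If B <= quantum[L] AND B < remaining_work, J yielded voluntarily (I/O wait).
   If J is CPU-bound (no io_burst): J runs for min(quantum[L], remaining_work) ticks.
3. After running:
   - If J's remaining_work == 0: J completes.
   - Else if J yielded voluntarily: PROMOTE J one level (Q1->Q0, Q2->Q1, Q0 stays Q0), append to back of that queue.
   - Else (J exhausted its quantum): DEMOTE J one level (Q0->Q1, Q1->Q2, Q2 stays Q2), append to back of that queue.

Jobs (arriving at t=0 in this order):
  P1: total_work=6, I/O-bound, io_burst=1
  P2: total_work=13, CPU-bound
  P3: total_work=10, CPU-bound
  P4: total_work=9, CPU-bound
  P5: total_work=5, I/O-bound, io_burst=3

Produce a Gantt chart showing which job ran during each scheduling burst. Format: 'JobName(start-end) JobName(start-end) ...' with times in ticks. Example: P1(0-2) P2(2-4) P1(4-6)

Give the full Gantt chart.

t=0-1: P1@Q0 runs 1, rem=5, I/O yield, promote→Q0. Q0=[P2,P3,P4,P5,P1] Q1=[] Q2=[]
t=1-3: P2@Q0 runs 2, rem=11, quantum used, demote→Q1. Q0=[P3,P4,P5,P1] Q1=[P2] Q2=[]
t=3-5: P3@Q0 runs 2, rem=8, quantum used, demote→Q1. Q0=[P4,P5,P1] Q1=[P2,P3] Q2=[]
t=5-7: P4@Q0 runs 2, rem=7, quantum used, demote→Q1. Q0=[P5,P1] Q1=[P2,P3,P4] Q2=[]
t=7-9: P5@Q0 runs 2, rem=3, quantum used, demote→Q1. Q0=[P1] Q1=[P2,P3,P4,P5] Q2=[]
t=9-10: P1@Q0 runs 1, rem=4, I/O yield, promote→Q0. Q0=[P1] Q1=[P2,P3,P4,P5] Q2=[]
t=10-11: P1@Q0 runs 1, rem=3, I/O yield, promote→Q0. Q0=[P1] Q1=[P2,P3,P4,P5] Q2=[]
t=11-12: P1@Q0 runs 1, rem=2, I/O yield, promote→Q0. Q0=[P1] Q1=[P2,P3,P4,P5] Q2=[]
t=12-13: P1@Q0 runs 1, rem=1, I/O yield, promote→Q0. Q0=[P1] Q1=[P2,P3,P4,P5] Q2=[]
t=13-14: P1@Q0 runs 1, rem=0, completes. Q0=[] Q1=[P2,P3,P4,P5] Q2=[]
t=14-20: P2@Q1 runs 6, rem=5, quantum used, demote→Q2. Q0=[] Q1=[P3,P4,P5] Q2=[P2]
t=20-26: P3@Q1 runs 6, rem=2, quantum used, demote→Q2. Q0=[] Q1=[P4,P5] Q2=[P2,P3]
t=26-32: P4@Q1 runs 6, rem=1, quantum used, demote→Q2. Q0=[] Q1=[P5] Q2=[P2,P3,P4]
t=32-35: P5@Q1 runs 3, rem=0, completes. Q0=[] Q1=[] Q2=[P2,P3,P4]
t=35-40: P2@Q2 runs 5, rem=0, completes. Q0=[] Q1=[] Q2=[P3,P4]
t=40-42: P3@Q2 runs 2, rem=0, completes. Q0=[] Q1=[] Q2=[P4]
t=42-43: P4@Q2 runs 1, rem=0, completes. Q0=[] Q1=[] Q2=[]

Answer: P1(0-1) P2(1-3) P3(3-5) P4(5-7) P5(7-9) P1(9-10) P1(10-11) P1(11-12) P1(12-13) P1(13-14) P2(14-20) P3(20-26) P4(26-32) P5(32-35) P2(35-40) P3(40-42) P4(42-43)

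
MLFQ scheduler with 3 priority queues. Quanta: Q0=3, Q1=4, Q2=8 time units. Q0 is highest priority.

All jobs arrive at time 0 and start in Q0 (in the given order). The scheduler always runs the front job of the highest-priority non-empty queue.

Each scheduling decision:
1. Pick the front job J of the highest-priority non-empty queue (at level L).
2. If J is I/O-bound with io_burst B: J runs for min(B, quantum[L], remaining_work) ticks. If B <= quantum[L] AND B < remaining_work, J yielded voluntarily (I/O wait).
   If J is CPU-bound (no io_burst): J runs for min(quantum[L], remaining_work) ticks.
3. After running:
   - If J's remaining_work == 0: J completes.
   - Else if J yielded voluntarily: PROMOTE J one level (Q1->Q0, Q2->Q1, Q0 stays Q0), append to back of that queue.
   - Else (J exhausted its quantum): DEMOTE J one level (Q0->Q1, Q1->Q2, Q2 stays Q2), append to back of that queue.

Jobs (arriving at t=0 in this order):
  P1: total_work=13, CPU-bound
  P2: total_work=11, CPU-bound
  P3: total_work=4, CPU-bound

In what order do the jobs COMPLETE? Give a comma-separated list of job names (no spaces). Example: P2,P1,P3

t=0-3: P1@Q0 runs 3, rem=10, quantum used, demote→Q1. Q0=[P2,P3] Q1=[P1] Q2=[]
t=3-6: P2@Q0 runs 3, rem=8, quantum used, demote→Q1. Q0=[P3] Q1=[P1,P2] Q2=[]
t=6-9: P3@Q0 runs 3, rem=1, quantum used, demote→Q1. Q0=[] Q1=[P1,P2,P3] Q2=[]
t=9-13: P1@Q1 runs 4, rem=6, quantum used, demote→Q2. Q0=[] Q1=[P2,P3] Q2=[P1]
t=13-17: P2@Q1 runs 4, rem=4, quantum used, demote→Q2. Q0=[] Q1=[P3] Q2=[P1,P2]
t=17-18: P3@Q1 runs 1, rem=0, completes. Q0=[] Q1=[] Q2=[P1,P2]
t=18-24: P1@Q2 runs 6, rem=0, completes. Q0=[] Q1=[] Q2=[P2]
t=24-28: P2@Q2 runs 4, rem=0, completes. Q0=[] Q1=[] Q2=[]

Answer: P3,P1,P2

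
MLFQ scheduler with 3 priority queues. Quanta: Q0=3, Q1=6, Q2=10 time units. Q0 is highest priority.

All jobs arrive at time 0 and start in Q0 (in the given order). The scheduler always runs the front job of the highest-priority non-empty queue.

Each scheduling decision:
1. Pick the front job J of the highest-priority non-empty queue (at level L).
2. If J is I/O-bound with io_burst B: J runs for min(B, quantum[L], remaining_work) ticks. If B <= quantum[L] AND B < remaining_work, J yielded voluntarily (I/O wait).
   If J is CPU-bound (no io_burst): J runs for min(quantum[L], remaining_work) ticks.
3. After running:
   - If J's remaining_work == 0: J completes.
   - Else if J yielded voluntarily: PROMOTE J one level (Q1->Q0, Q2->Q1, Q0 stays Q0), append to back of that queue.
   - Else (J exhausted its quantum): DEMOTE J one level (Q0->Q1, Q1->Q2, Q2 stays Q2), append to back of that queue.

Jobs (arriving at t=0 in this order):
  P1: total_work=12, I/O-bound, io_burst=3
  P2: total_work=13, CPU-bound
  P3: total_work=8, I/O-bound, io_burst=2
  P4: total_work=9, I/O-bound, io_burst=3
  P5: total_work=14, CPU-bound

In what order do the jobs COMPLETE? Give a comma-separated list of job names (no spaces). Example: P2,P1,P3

t=0-3: P1@Q0 runs 3, rem=9, I/O yield, promote→Q0. Q0=[P2,P3,P4,P5,P1] Q1=[] Q2=[]
t=3-6: P2@Q0 runs 3, rem=10, quantum used, demote→Q1. Q0=[P3,P4,P5,P1] Q1=[P2] Q2=[]
t=6-8: P3@Q0 runs 2, rem=6, I/O yield, promote→Q0. Q0=[P4,P5,P1,P3] Q1=[P2] Q2=[]
t=8-11: P4@Q0 runs 3, rem=6, I/O yield, promote→Q0. Q0=[P5,P1,P3,P4] Q1=[P2] Q2=[]
t=11-14: P5@Q0 runs 3, rem=11, quantum used, demote→Q1. Q0=[P1,P3,P4] Q1=[P2,P5] Q2=[]
t=14-17: P1@Q0 runs 3, rem=6, I/O yield, promote→Q0. Q0=[P3,P4,P1] Q1=[P2,P5] Q2=[]
t=17-19: P3@Q0 runs 2, rem=4, I/O yield, promote→Q0. Q0=[P4,P1,P3] Q1=[P2,P5] Q2=[]
t=19-22: P4@Q0 runs 3, rem=3, I/O yield, promote→Q0. Q0=[P1,P3,P4] Q1=[P2,P5] Q2=[]
t=22-25: P1@Q0 runs 3, rem=3, I/O yield, promote→Q0. Q0=[P3,P4,P1] Q1=[P2,P5] Q2=[]
t=25-27: P3@Q0 runs 2, rem=2, I/O yield, promote→Q0. Q0=[P4,P1,P3] Q1=[P2,P5] Q2=[]
t=27-30: P4@Q0 runs 3, rem=0, completes. Q0=[P1,P3] Q1=[P2,P5] Q2=[]
t=30-33: P1@Q0 runs 3, rem=0, completes. Q0=[P3] Q1=[P2,P5] Q2=[]
t=33-35: P3@Q0 runs 2, rem=0, completes. Q0=[] Q1=[P2,P5] Q2=[]
t=35-41: P2@Q1 runs 6, rem=4, quantum used, demote→Q2. Q0=[] Q1=[P5] Q2=[P2]
t=41-47: P5@Q1 runs 6, rem=5, quantum used, demote→Q2. Q0=[] Q1=[] Q2=[P2,P5]
t=47-51: P2@Q2 runs 4, rem=0, completes. Q0=[] Q1=[] Q2=[P5]
t=51-56: P5@Q2 runs 5, rem=0, completes. Q0=[] Q1=[] Q2=[]

Answer: P4,P1,P3,P2,P5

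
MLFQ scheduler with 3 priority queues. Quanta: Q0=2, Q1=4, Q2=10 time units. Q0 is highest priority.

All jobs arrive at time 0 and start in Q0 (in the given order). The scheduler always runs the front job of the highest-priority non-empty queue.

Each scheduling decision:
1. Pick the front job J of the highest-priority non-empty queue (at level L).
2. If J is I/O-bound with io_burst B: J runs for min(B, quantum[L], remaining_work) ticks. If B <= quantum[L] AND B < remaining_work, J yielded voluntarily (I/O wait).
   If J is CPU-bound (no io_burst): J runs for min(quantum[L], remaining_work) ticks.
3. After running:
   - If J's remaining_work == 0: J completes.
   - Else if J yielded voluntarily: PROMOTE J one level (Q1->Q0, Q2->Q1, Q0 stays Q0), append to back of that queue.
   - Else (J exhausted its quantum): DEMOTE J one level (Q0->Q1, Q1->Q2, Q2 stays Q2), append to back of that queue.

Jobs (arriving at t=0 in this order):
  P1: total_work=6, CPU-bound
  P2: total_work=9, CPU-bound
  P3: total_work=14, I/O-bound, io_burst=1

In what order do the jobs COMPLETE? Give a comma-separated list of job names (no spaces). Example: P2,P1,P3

Answer: P3,P1,P2

Derivation:
t=0-2: P1@Q0 runs 2, rem=4, quantum used, demote→Q1. Q0=[P2,P3] Q1=[P1] Q2=[]
t=2-4: P2@Q0 runs 2, rem=7, quantum used, demote→Q1. Q0=[P3] Q1=[P1,P2] Q2=[]
t=4-5: P3@Q0 runs 1, rem=13, I/O yield, promote→Q0. Q0=[P3] Q1=[P1,P2] Q2=[]
t=5-6: P3@Q0 runs 1, rem=12, I/O yield, promote→Q0. Q0=[P3] Q1=[P1,P2] Q2=[]
t=6-7: P3@Q0 runs 1, rem=11, I/O yield, promote→Q0. Q0=[P3] Q1=[P1,P2] Q2=[]
t=7-8: P3@Q0 runs 1, rem=10, I/O yield, promote→Q0. Q0=[P3] Q1=[P1,P2] Q2=[]
t=8-9: P3@Q0 runs 1, rem=9, I/O yield, promote→Q0. Q0=[P3] Q1=[P1,P2] Q2=[]
t=9-10: P3@Q0 runs 1, rem=8, I/O yield, promote→Q0. Q0=[P3] Q1=[P1,P2] Q2=[]
t=10-11: P3@Q0 runs 1, rem=7, I/O yield, promote→Q0. Q0=[P3] Q1=[P1,P2] Q2=[]
t=11-12: P3@Q0 runs 1, rem=6, I/O yield, promote→Q0. Q0=[P3] Q1=[P1,P2] Q2=[]
t=12-13: P3@Q0 runs 1, rem=5, I/O yield, promote→Q0. Q0=[P3] Q1=[P1,P2] Q2=[]
t=13-14: P3@Q0 runs 1, rem=4, I/O yield, promote→Q0. Q0=[P3] Q1=[P1,P2] Q2=[]
t=14-15: P3@Q0 runs 1, rem=3, I/O yield, promote→Q0. Q0=[P3] Q1=[P1,P2] Q2=[]
t=15-16: P3@Q0 runs 1, rem=2, I/O yield, promote→Q0. Q0=[P3] Q1=[P1,P2] Q2=[]
t=16-17: P3@Q0 runs 1, rem=1, I/O yield, promote→Q0. Q0=[P3] Q1=[P1,P2] Q2=[]
t=17-18: P3@Q0 runs 1, rem=0, completes. Q0=[] Q1=[P1,P2] Q2=[]
t=18-22: P1@Q1 runs 4, rem=0, completes. Q0=[] Q1=[P2] Q2=[]
t=22-26: P2@Q1 runs 4, rem=3, quantum used, demote→Q2. Q0=[] Q1=[] Q2=[P2]
t=26-29: P2@Q2 runs 3, rem=0, completes. Q0=[] Q1=[] Q2=[]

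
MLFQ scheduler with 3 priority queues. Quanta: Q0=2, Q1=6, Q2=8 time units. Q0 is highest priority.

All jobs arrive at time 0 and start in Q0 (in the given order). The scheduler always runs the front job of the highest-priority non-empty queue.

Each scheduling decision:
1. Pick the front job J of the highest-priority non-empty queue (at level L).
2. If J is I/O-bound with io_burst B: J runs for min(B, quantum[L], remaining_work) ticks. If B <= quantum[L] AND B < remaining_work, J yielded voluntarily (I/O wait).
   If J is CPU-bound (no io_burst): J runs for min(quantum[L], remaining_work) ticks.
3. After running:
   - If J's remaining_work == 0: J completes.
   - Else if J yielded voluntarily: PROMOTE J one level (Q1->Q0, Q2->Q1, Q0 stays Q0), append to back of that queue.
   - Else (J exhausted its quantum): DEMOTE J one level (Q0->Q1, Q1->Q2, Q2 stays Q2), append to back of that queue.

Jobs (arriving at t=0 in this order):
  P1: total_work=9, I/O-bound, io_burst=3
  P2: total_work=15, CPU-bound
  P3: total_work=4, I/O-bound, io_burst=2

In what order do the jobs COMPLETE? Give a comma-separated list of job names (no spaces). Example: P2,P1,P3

t=0-2: P1@Q0 runs 2, rem=7, quantum used, demote→Q1. Q0=[P2,P3] Q1=[P1] Q2=[]
t=2-4: P2@Q0 runs 2, rem=13, quantum used, demote→Q1. Q0=[P3] Q1=[P1,P2] Q2=[]
t=4-6: P3@Q0 runs 2, rem=2, I/O yield, promote→Q0. Q0=[P3] Q1=[P1,P2] Q2=[]
t=6-8: P3@Q0 runs 2, rem=0, completes. Q0=[] Q1=[P1,P2] Q2=[]
t=8-11: P1@Q1 runs 3, rem=4, I/O yield, promote→Q0. Q0=[P1] Q1=[P2] Q2=[]
t=11-13: P1@Q0 runs 2, rem=2, quantum used, demote→Q1. Q0=[] Q1=[P2,P1] Q2=[]
t=13-19: P2@Q1 runs 6, rem=7, quantum used, demote→Q2. Q0=[] Q1=[P1] Q2=[P2]
t=19-21: P1@Q1 runs 2, rem=0, completes. Q0=[] Q1=[] Q2=[P2]
t=21-28: P2@Q2 runs 7, rem=0, completes. Q0=[] Q1=[] Q2=[]

Answer: P3,P1,P2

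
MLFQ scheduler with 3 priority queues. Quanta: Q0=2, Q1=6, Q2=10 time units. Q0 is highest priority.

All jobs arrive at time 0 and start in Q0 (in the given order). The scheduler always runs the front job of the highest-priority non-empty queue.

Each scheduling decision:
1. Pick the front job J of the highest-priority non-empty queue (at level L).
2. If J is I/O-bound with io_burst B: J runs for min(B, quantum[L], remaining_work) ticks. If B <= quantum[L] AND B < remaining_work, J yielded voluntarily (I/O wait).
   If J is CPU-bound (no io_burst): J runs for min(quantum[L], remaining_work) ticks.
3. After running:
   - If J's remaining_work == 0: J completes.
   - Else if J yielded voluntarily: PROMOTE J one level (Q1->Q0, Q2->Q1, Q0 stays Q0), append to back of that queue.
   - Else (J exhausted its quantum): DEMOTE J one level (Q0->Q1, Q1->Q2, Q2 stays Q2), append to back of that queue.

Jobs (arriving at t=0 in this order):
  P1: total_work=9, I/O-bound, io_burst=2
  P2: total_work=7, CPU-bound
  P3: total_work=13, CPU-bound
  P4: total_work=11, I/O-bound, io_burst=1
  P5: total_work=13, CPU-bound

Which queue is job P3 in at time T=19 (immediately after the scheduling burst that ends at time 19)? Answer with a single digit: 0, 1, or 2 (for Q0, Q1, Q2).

Answer: 1

Derivation:
t=0-2: P1@Q0 runs 2, rem=7, I/O yield, promote→Q0. Q0=[P2,P3,P4,P5,P1] Q1=[] Q2=[]
t=2-4: P2@Q0 runs 2, rem=5, quantum used, demote→Q1. Q0=[P3,P4,P5,P1] Q1=[P2] Q2=[]
t=4-6: P3@Q0 runs 2, rem=11, quantum used, demote→Q1. Q0=[P4,P5,P1] Q1=[P2,P3] Q2=[]
t=6-7: P4@Q0 runs 1, rem=10, I/O yield, promote→Q0. Q0=[P5,P1,P4] Q1=[P2,P3] Q2=[]
t=7-9: P5@Q0 runs 2, rem=11, quantum used, demote→Q1. Q0=[P1,P4] Q1=[P2,P3,P5] Q2=[]
t=9-11: P1@Q0 runs 2, rem=5, I/O yield, promote→Q0. Q0=[P4,P1] Q1=[P2,P3,P5] Q2=[]
t=11-12: P4@Q0 runs 1, rem=9, I/O yield, promote→Q0. Q0=[P1,P4] Q1=[P2,P3,P5] Q2=[]
t=12-14: P1@Q0 runs 2, rem=3, I/O yield, promote→Q0. Q0=[P4,P1] Q1=[P2,P3,P5] Q2=[]
t=14-15: P4@Q0 runs 1, rem=8, I/O yield, promote→Q0. Q0=[P1,P4] Q1=[P2,P3,P5] Q2=[]
t=15-17: P1@Q0 runs 2, rem=1, I/O yield, promote→Q0. Q0=[P4,P1] Q1=[P2,P3,P5] Q2=[]
t=17-18: P4@Q0 runs 1, rem=7, I/O yield, promote→Q0. Q0=[P1,P4] Q1=[P2,P3,P5] Q2=[]
t=18-19: P1@Q0 runs 1, rem=0, completes. Q0=[P4] Q1=[P2,P3,P5] Q2=[]
t=19-20: P4@Q0 runs 1, rem=6, I/O yield, promote→Q0. Q0=[P4] Q1=[P2,P3,P5] Q2=[]
t=20-21: P4@Q0 runs 1, rem=5, I/O yield, promote→Q0. Q0=[P4] Q1=[P2,P3,P5] Q2=[]
t=21-22: P4@Q0 runs 1, rem=4, I/O yield, promote→Q0. Q0=[P4] Q1=[P2,P3,P5] Q2=[]
t=22-23: P4@Q0 runs 1, rem=3, I/O yield, promote→Q0. Q0=[P4] Q1=[P2,P3,P5] Q2=[]
t=23-24: P4@Q0 runs 1, rem=2, I/O yield, promote→Q0. Q0=[P4] Q1=[P2,P3,P5] Q2=[]
t=24-25: P4@Q0 runs 1, rem=1, I/O yield, promote→Q0. Q0=[P4] Q1=[P2,P3,P5] Q2=[]
t=25-26: P4@Q0 runs 1, rem=0, completes. Q0=[] Q1=[P2,P3,P5] Q2=[]
t=26-31: P2@Q1 runs 5, rem=0, completes. Q0=[] Q1=[P3,P5] Q2=[]
t=31-37: P3@Q1 runs 6, rem=5, quantum used, demote→Q2. Q0=[] Q1=[P5] Q2=[P3]
t=37-43: P5@Q1 runs 6, rem=5, quantum used, demote→Q2. Q0=[] Q1=[] Q2=[P3,P5]
t=43-48: P3@Q2 runs 5, rem=0, completes. Q0=[] Q1=[] Q2=[P5]
t=48-53: P5@Q2 runs 5, rem=0, completes. Q0=[] Q1=[] Q2=[]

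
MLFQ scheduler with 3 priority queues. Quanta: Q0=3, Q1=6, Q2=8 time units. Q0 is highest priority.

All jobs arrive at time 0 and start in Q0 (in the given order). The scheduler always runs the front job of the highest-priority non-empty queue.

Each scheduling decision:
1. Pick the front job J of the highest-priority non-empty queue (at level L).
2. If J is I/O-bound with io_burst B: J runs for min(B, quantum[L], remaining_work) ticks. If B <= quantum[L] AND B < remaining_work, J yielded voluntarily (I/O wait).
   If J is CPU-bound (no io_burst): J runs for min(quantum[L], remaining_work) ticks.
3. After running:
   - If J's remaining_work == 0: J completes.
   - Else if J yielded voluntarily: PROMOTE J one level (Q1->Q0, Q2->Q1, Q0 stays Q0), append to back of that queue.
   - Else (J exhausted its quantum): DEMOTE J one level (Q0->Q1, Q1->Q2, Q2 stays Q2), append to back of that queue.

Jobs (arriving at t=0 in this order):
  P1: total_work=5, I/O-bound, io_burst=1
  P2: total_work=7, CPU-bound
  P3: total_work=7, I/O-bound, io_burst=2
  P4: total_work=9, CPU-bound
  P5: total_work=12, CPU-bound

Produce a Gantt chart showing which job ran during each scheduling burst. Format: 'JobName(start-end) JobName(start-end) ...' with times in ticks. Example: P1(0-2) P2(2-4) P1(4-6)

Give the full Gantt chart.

Answer: P1(0-1) P2(1-4) P3(4-6) P4(6-9) P5(9-12) P1(12-13) P3(13-15) P1(15-16) P3(16-18) P1(18-19) P3(19-20) P1(20-21) P2(21-25) P4(25-31) P5(31-37) P5(37-40)

Derivation:
t=0-1: P1@Q0 runs 1, rem=4, I/O yield, promote→Q0. Q0=[P2,P3,P4,P5,P1] Q1=[] Q2=[]
t=1-4: P2@Q0 runs 3, rem=4, quantum used, demote→Q1. Q0=[P3,P4,P5,P1] Q1=[P2] Q2=[]
t=4-6: P3@Q0 runs 2, rem=5, I/O yield, promote→Q0. Q0=[P4,P5,P1,P3] Q1=[P2] Q2=[]
t=6-9: P4@Q0 runs 3, rem=6, quantum used, demote→Q1. Q0=[P5,P1,P3] Q1=[P2,P4] Q2=[]
t=9-12: P5@Q0 runs 3, rem=9, quantum used, demote→Q1. Q0=[P1,P3] Q1=[P2,P4,P5] Q2=[]
t=12-13: P1@Q0 runs 1, rem=3, I/O yield, promote→Q0. Q0=[P3,P1] Q1=[P2,P4,P5] Q2=[]
t=13-15: P3@Q0 runs 2, rem=3, I/O yield, promote→Q0. Q0=[P1,P3] Q1=[P2,P4,P5] Q2=[]
t=15-16: P1@Q0 runs 1, rem=2, I/O yield, promote→Q0. Q0=[P3,P1] Q1=[P2,P4,P5] Q2=[]
t=16-18: P3@Q0 runs 2, rem=1, I/O yield, promote→Q0. Q0=[P1,P3] Q1=[P2,P4,P5] Q2=[]
t=18-19: P1@Q0 runs 1, rem=1, I/O yield, promote→Q0. Q0=[P3,P1] Q1=[P2,P4,P5] Q2=[]
t=19-20: P3@Q0 runs 1, rem=0, completes. Q0=[P1] Q1=[P2,P4,P5] Q2=[]
t=20-21: P1@Q0 runs 1, rem=0, completes. Q0=[] Q1=[P2,P4,P5] Q2=[]
t=21-25: P2@Q1 runs 4, rem=0, completes. Q0=[] Q1=[P4,P5] Q2=[]
t=25-31: P4@Q1 runs 6, rem=0, completes. Q0=[] Q1=[P5] Q2=[]
t=31-37: P5@Q1 runs 6, rem=3, quantum used, demote→Q2. Q0=[] Q1=[] Q2=[P5]
t=37-40: P5@Q2 runs 3, rem=0, completes. Q0=[] Q1=[] Q2=[]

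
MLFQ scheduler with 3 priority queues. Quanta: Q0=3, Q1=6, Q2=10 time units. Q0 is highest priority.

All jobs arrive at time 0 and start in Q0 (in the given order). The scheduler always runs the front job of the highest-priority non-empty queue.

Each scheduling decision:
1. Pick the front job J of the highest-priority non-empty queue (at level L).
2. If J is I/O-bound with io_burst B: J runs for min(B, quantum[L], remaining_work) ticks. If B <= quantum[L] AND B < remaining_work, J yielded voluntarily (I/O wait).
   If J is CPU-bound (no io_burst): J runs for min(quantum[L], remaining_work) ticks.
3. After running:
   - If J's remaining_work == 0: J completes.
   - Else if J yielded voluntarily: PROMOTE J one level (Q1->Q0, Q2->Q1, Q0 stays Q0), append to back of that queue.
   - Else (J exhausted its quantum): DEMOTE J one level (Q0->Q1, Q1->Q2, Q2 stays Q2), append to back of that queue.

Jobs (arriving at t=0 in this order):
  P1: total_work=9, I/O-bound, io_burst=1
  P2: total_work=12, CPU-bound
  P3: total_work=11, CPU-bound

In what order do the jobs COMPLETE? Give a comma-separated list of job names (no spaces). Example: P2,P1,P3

t=0-1: P1@Q0 runs 1, rem=8, I/O yield, promote→Q0. Q0=[P2,P3,P1] Q1=[] Q2=[]
t=1-4: P2@Q0 runs 3, rem=9, quantum used, demote→Q1. Q0=[P3,P1] Q1=[P2] Q2=[]
t=4-7: P3@Q0 runs 3, rem=8, quantum used, demote→Q1. Q0=[P1] Q1=[P2,P3] Q2=[]
t=7-8: P1@Q0 runs 1, rem=7, I/O yield, promote→Q0. Q0=[P1] Q1=[P2,P3] Q2=[]
t=8-9: P1@Q0 runs 1, rem=6, I/O yield, promote→Q0. Q0=[P1] Q1=[P2,P3] Q2=[]
t=9-10: P1@Q0 runs 1, rem=5, I/O yield, promote→Q0. Q0=[P1] Q1=[P2,P3] Q2=[]
t=10-11: P1@Q0 runs 1, rem=4, I/O yield, promote→Q0. Q0=[P1] Q1=[P2,P3] Q2=[]
t=11-12: P1@Q0 runs 1, rem=3, I/O yield, promote→Q0. Q0=[P1] Q1=[P2,P3] Q2=[]
t=12-13: P1@Q0 runs 1, rem=2, I/O yield, promote→Q0. Q0=[P1] Q1=[P2,P3] Q2=[]
t=13-14: P1@Q0 runs 1, rem=1, I/O yield, promote→Q0. Q0=[P1] Q1=[P2,P3] Q2=[]
t=14-15: P1@Q0 runs 1, rem=0, completes. Q0=[] Q1=[P2,P3] Q2=[]
t=15-21: P2@Q1 runs 6, rem=3, quantum used, demote→Q2. Q0=[] Q1=[P3] Q2=[P2]
t=21-27: P3@Q1 runs 6, rem=2, quantum used, demote→Q2. Q0=[] Q1=[] Q2=[P2,P3]
t=27-30: P2@Q2 runs 3, rem=0, completes. Q0=[] Q1=[] Q2=[P3]
t=30-32: P3@Q2 runs 2, rem=0, completes. Q0=[] Q1=[] Q2=[]

Answer: P1,P2,P3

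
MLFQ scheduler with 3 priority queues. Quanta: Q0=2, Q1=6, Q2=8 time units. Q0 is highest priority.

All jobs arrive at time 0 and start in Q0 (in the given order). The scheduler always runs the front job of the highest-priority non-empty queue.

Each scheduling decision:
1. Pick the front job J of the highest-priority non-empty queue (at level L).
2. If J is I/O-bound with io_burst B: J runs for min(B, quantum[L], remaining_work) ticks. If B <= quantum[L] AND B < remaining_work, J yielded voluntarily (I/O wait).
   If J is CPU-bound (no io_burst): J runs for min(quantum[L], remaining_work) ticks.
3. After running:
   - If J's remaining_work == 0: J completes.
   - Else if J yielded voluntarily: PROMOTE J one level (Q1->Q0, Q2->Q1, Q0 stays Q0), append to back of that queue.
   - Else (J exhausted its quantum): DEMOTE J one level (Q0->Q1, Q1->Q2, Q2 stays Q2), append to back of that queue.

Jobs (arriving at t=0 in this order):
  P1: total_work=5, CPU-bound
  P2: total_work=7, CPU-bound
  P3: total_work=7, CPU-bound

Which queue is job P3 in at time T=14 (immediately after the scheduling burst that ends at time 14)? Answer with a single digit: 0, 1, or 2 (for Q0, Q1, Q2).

t=0-2: P1@Q0 runs 2, rem=3, quantum used, demote→Q1. Q0=[P2,P3] Q1=[P1] Q2=[]
t=2-4: P2@Q0 runs 2, rem=5, quantum used, demote→Q1. Q0=[P3] Q1=[P1,P2] Q2=[]
t=4-6: P3@Q0 runs 2, rem=5, quantum used, demote→Q1. Q0=[] Q1=[P1,P2,P3] Q2=[]
t=6-9: P1@Q1 runs 3, rem=0, completes. Q0=[] Q1=[P2,P3] Q2=[]
t=9-14: P2@Q1 runs 5, rem=0, completes. Q0=[] Q1=[P3] Q2=[]
t=14-19: P3@Q1 runs 5, rem=0, completes. Q0=[] Q1=[] Q2=[]

Answer: 1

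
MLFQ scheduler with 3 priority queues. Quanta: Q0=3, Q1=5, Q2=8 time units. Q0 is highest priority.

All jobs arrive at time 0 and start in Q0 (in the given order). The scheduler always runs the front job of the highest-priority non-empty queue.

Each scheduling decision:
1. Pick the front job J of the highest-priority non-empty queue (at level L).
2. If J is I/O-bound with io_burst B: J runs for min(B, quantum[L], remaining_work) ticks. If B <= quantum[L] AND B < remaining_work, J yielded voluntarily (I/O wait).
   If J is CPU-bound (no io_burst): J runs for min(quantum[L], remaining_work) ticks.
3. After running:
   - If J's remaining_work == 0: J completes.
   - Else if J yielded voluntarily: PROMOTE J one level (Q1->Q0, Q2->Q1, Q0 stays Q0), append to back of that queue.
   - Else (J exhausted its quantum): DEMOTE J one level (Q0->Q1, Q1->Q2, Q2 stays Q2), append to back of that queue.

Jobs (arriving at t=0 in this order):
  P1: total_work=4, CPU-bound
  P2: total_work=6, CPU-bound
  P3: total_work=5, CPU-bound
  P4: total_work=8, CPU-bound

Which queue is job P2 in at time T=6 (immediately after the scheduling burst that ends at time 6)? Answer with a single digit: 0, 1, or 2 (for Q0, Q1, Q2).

t=0-3: P1@Q0 runs 3, rem=1, quantum used, demote→Q1. Q0=[P2,P3,P4] Q1=[P1] Q2=[]
t=3-6: P2@Q0 runs 3, rem=3, quantum used, demote→Q1. Q0=[P3,P4] Q1=[P1,P2] Q2=[]
t=6-9: P3@Q0 runs 3, rem=2, quantum used, demote→Q1. Q0=[P4] Q1=[P1,P2,P3] Q2=[]
t=9-12: P4@Q0 runs 3, rem=5, quantum used, demote→Q1. Q0=[] Q1=[P1,P2,P3,P4] Q2=[]
t=12-13: P1@Q1 runs 1, rem=0, completes. Q0=[] Q1=[P2,P3,P4] Q2=[]
t=13-16: P2@Q1 runs 3, rem=0, completes. Q0=[] Q1=[P3,P4] Q2=[]
t=16-18: P3@Q1 runs 2, rem=0, completes. Q0=[] Q1=[P4] Q2=[]
t=18-23: P4@Q1 runs 5, rem=0, completes. Q0=[] Q1=[] Q2=[]

Answer: 1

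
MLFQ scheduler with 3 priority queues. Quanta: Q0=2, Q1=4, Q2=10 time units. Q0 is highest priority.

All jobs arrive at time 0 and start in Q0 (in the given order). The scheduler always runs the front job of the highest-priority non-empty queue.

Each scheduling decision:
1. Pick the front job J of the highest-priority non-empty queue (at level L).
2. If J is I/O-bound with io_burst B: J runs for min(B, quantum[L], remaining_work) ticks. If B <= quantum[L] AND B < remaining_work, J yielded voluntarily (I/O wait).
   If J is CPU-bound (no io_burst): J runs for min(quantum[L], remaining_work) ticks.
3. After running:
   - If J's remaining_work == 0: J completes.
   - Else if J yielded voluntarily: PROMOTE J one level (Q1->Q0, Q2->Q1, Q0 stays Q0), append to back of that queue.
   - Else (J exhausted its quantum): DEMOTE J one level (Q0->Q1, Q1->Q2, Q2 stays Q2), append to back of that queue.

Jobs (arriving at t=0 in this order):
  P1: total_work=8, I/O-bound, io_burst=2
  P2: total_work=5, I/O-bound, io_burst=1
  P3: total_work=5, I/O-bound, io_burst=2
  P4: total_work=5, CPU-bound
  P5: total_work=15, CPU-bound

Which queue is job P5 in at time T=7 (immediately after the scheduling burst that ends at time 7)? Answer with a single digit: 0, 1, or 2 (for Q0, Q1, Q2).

t=0-2: P1@Q0 runs 2, rem=6, I/O yield, promote→Q0. Q0=[P2,P3,P4,P5,P1] Q1=[] Q2=[]
t=2-3: P2@Q0 runs 1, rem=4, I/O yield, promote→Q0. Q0=[P3,P4,P5,P1,P2] Q1=[] Q2=[]
t=3-5: P3@Q0 runs 2, rem=3, I/O yield, promote→Q0. Q0=[P4,P5,P1,P2,P3] Q1=[] Q2=[]
t=5-7: P4@Q0 runs 2, rem=3, quantum used, demote→Q1. Q0=[P5,P1,P2,P3] Q1=[P4] Q2=[]
t=7-9: P5@Q0 runs 2, rem=13, quantum used, demote→Q1. Q0=[P1,P2,P3] Q1=[P4,P5] Q2=[]
t=9-11: P1@Q0 runs 2, rem=4, I/O yield, promote→Q0. Q0=[P2,P3,P1] Q1=[P4,P5] Q2=[]
t=11-12: P2@Q0 runs 1, rem=3, I/O yield, promote→Q0. Q0=[P3,P1,P2] Q1=[P4,P5] Q2=[]
t=12-14: P3@Q0 runs 2, rem=1, I/O yield, promote→Q0. Q0=[P1,P2,P3] Q1=[P4,P5] Q2=[]
t=14-16: P1@Q0 runs 2, rem=2, I/O yield, promote→Q0. Q0=[P2,P3,P1] Q1=[P4,P5] Q2=[]
t=16-17: P2@Q0 runs 1, rem=2, I/O yield, promote→Q0. Q0=[P3,P1,P2] Q1=[P4,P5] Q2=[]
t=17-18: P3@Q0 runs 1, rem=0, completes. Q0=[P1,P2] Q1=[P4,P5] Q2=[]
t=18-20: P1@Q0 runs 2, rem=0, completes. Q0=[P2] Q1=[P4,P5] Q2=[]
t=20-21: P2@Q0 runs 1, rem=1, I/O yield, promote→Q0. Q0=[P2] Q1=[P4,P5] Q2=[]
t=21-22: P2@Q0 runs 1, rem=0, completes. Q0=[] Q1=[P4,P5] Q2=[]
t=22-25: P4@Q1 runs 3, rem=0, completes. Q0=[] Q1=[P5] Q2=[]
t=25-29: P5@Q1 runs 4, rem=9, quantum used, demote→Q2. Q0=[] Q1=[] Q2=[P5]
t=29-38: P5@Q2 runs 9, rem=0, completes. Q0=[] Q1=[] Q2=[]

Answer: 0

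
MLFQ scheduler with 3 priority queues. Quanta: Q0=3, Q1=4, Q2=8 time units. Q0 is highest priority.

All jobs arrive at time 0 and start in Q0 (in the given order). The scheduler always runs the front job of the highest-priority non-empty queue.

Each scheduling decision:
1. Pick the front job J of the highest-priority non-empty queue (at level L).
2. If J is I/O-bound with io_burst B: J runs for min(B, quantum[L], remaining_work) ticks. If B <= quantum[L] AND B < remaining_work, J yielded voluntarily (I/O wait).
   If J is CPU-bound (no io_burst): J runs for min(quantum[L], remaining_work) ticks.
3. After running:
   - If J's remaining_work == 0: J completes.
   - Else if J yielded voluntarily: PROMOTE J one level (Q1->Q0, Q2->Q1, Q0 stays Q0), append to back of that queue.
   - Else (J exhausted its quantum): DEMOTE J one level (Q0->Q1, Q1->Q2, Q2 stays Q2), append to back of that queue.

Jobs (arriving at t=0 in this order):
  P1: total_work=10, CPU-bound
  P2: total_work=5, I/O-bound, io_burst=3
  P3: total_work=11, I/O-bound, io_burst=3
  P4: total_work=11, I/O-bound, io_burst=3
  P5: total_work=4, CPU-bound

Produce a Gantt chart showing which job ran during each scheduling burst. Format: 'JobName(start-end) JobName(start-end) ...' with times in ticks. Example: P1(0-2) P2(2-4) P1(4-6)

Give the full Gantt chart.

t=0-3: P1@Q0 runs 3, rem=7, quantum used, demote→Q1. Q0=[P2,P3,P4,P5] Q1=[P1] Q2=[]
t=3-6: P2@Q0 runs 3, rem=2, I/O yield, promote→Q0. Q0=[P3,P4,P5,P2] Q1=[P1] Q2=[]
t=6-9: P3@Q0 runs 3, rem=8, I/O yield, promote→Q0. Q0=[P4,P5,P2,P3] Q1=[P1] Q2=[]
t=9-12: P4@Q0 runs 3, rem=8, I/O yield, promote→Q0. Q0=[P5,P2,P3,P4] Q1=[P1] Q2=[]
t=12-15: P5@Q0 runs 3, rem=1, quantum used, demote→Q1. Q0=[P2,P3,P4] Q1=[P1,P5] Q2=[]
t=15-17: P2@Q0 runs 2, rem=0, completes. Q0=[P3,P4] Q1=[P1,P5] Q2=[]
t=17-20: P3@Q0 runs 3, rem=5, I/O yield, promote→Q0. Q0=[P4,P3] Q1=[P1,P5] Q2=[]
t=20-23: P4@Q0 runs 3, rem=5, I/O yield, promote→Q0. Q0=[P3,P4] Q1=[P1,P5] Q2=[]
t=23-26: P3@Q0 runs 3, rem=2, I/O yield, promote→Q0. Q0=[P4,P3] Q1=[P1,P5] Q2=[]
t=26-29: P4@Q0 runs 3, rem=2, I/O yield, promote→Q0. Q0=[P3,P4] Q1=[P1,P5] Q2=[]
t=29-31: P3@Q0 runs 2, rem=0, completes. Q0=[P4] Q1=[P1,P5] Q2=[]
t=31-33: P4@Q0 runs 2, rem=0, completes. Q0=[] Q1=[P1,P5] Q2=[]
t=33-37: P1@Q1 runs 4, rem=3, quantum used, demote→Q2. Q0=[] Q1=[P5] Q2=[P1]
t=37-38: P5@Q1 runs 1, rem=0, completes. Q0=[] Q1=[] Q2=[P1]
t=38-41: P1@Q2 runs 3, rem=0, completes. Q0=[] Q1=[] Q2=[]

Answer: P1(0-3) P2(3-6) P3(6-9) P4(9-12) P5(12-15) P2(15-17) P3(17-20) P4(20-23) P3(23-26) P4(26-29) P3(29-31) P4(31-33) P1(33-37) P5(37-38) P1(38-41)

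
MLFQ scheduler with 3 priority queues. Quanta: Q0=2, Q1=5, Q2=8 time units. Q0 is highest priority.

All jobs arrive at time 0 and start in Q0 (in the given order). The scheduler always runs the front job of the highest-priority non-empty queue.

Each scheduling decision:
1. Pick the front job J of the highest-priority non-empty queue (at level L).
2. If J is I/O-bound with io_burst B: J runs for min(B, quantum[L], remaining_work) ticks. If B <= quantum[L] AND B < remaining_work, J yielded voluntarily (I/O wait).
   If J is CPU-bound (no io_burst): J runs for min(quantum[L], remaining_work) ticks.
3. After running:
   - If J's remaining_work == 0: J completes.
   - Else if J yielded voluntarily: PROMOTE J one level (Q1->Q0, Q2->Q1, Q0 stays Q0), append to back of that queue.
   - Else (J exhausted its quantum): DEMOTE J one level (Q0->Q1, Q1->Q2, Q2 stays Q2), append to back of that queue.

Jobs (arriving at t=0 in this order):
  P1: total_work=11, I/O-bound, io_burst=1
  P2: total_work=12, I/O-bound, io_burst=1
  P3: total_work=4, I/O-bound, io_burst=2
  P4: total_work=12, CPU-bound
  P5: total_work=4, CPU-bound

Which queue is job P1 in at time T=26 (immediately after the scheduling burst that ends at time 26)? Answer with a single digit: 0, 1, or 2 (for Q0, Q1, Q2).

Answer: 0

Derivation:
t=0-1: P1@Q0 runs 1, rem=10, I/O yield, promote→Q0. Q0=[P2,P3,P4,P5,P1] Q1=[] Q2=[]
t=1-2: P2@Q0 runs 1, rem=11, I/O yield, promote→Q0. Q0=[P3,P4,P5,P1,P2] Q1=[] Q2=[]
t=2-4: P3@Q0 runs 2, rem=2, I/O yield, promote→Q0. Q0=[P4,P5,P1,P2,P3] Q1=[] Q2=[]
t=4-6: P4@Q0 runs 2, rem=10, quantum used, demote→Q1. Q0=[P5,P1,P2,P3] Q1=[P4] Q2=[]
t=6-8: P5@Q0 runs 2, rem=2, quantum used, demote→Q1. Q0=[P1,P2,P3] Q1=[P4,P5] Q2=[]
t=8-9: P1@Q0 runs 1, rem=9, I/O yield, promote→Q0. Q0=[P2,P3,P1] Q1=[P4,P5] Q2=[]
t=9-10: P2@Q0 runs 1, rem=10, I/O yield, promote→Q0. Q0=[P3,P1,P2] Q1=[P4,P5] Q2=[]
t=10-12: P3@Q0 runs 2, rem=0, completes. Q0=[P1,P2] Q1=[P4,P5] Q2=[]
t=12-13: P1@Q0 runs 1, rem=8, I/O yield, promote→Q0. Q0=[P2,P1] Q1=[P4,P5] Q2=[]
t=13-14: P2@Q0 runs 1, rem=9, I/O yield, promote→Q0. Q0=[P1,P2] Q1=[P4,P5] Q2=[]
t=14-15: P1@Q0 runs 1, rem=7, I/O yield, promote→Q0. Q0=[P2,P1] Q1=[P4,P5] Q2=[]
t=15-16: P2@Q0 runs 1, rem=8, I/O yield, promote→Q0. Q0=[P1,P2] Q1=[P4,P5] Q2=[]
t=16-17: P1@Q0 runs 1, rem=6, I/O yield, promote→Q0. Q0=[P2,P1] Q1=[P4,P5] Q2=[]
t=17-18: P2@Q0 runs 1, rem=7, I/O yield, promote→Q0. Q0=[P1,P2] Q1=[P4,P5] Q2=[]
t=18-19: P1@Q0 runs 1, rem=5, I/O yield, promote→Q0. Q0=[P2,P1] Q1=[P4,P5] Q2=[]
t=19-20: P2@Q0 runs 1, rem=6, I/O yield, promote→Q0. Q0=[P1,P2] Q1=[P4,P5] Q2=[]
t=20-21: P1@Q0 runs 1, rem=4, I/O yield, promote→Q0. Q0=[P2,P1] Q1=[P4,P5] Q2=[]
t=21-22: P2@Q0 runs 1, rem=5, I/O yield, promote→Q0. Q0=[P1,P2] Q1=[P4,P5] Q2=[]
t=22-23: P1@Q0 runs 1, rem=3, I/O yield, promote→Q0. Q0=[P2,P1] Q1=[P4,P5] Q2=[]
t=23-24: P2@Q0 runs 1, rem=4, I/O yield, promote→Q0. Q0=[P1,P2] Q1=[P4,P5] Q2=[]
t=24-25: P1@Q0 runs 1, rem=2, I/O yield, promote→Q0. Q0=[P2,P1] Q1=[P4,P5] Q2=[]
t=25-26: P2@Q0 runs 1, rem=3, I/O yield, promote→Q0. Q0=[P1,P2] Q1=[P4,P5] Q2=[]
t=26-27: P1@Q0 runs 1, rem=1, I/O yield, promote→Q0. Q0=[P2,P1] Q1=[P4,P5] Q2=[]
t=27-28: P2@Q0 runs 1, rem=2, I/O yield, promote→Q0. Q0=[P1,P2] Q1=[P4,P5] Q2=[]
t=28-29: P1@Q0 runs 1, rem=0, completes. Q0=[P2] Q1=[P4,P5] Q2=[]
t=29-30: P2@Q0 runs 1, rem=1, I/O yield, promote→Q0. Q0=[P2] Q1=[P4,P5] Q2=[]
t=30-31: P2@Q0 runs 1, rem=0, completes. Q0=[] Q1=[P4,P5] Q2=[]
t=31-36: P4@Q1 runs 5, rem=5, quantum used, demote→Q2. Q0=[] Q1=[P5] Q2=[P4]
t=36-38: P5@Q1 runs 2, rem=0, completes. Q0=[] Q1=[] Q2=[P4]
t=38-43: P4@Q2 runs 5, rem=0, completes. Q0=[] Q1=[] Q2=[]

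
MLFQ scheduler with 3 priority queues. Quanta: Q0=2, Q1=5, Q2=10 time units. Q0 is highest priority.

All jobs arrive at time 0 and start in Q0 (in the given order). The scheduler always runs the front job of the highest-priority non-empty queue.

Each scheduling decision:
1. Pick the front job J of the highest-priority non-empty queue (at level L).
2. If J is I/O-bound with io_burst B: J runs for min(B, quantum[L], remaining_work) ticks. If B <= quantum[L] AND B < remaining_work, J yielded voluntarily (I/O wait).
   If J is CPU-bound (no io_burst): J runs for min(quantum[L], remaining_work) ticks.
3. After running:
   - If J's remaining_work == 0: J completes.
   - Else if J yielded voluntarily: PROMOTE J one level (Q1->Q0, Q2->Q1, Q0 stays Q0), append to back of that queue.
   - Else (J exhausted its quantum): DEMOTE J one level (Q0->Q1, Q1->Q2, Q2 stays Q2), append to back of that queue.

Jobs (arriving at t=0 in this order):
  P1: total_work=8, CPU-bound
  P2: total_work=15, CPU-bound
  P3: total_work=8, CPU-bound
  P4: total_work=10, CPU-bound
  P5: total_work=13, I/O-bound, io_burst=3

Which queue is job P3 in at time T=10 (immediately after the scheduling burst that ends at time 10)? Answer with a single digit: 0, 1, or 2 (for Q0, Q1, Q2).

Answer: 1

Derivation:
t=0-2: P1@Q0 runs 2, rem=6, quantum used, demote→Q1. Q0=[P2,P3,P4,P5] Q1=[P1] Q2=[]
t=2-4: P2@Q0 runs 2, rem=13, quantum used, demote→Q1. Q0=[P3,P4,P5] Q1=[P1,P2] Q2=[]
t=4-6: P3@Q0 runs 2, rem=6, quantum used, demote→Q1. Q0=[P4,P5] Q1=[P1,P2,P3] Q2=[]
t=6-8: P4@Q0 runs 2, rem=8, quantum used, demote→Q1. Q0=[P5] Q1=[P1,P2,P3,P4] Q2=[]
t=8-10: P5@Q0 runs 2, rem=11, quantum used, demote→Q1. Q0=[] Q1=[P1,P2,P3,P4,P5] Q2=[]
t=10-15: P1@Q1 runs 5, rem=1, quantum used, demote→Q2. Q0=[] Q1=[P2,P3,P4,P5] Q2=[P1]
t=15-20: P2@Q1 runs 5, rem=8, quantum used, demote→Q2. Q0=[] Q1=[P3,P4,P5] Q2=[P1,P2]
t=20-25: P3@Q1 runs 5, rem=1, quantum used, demote→Q2. Q0=[] Q1=[P4,P5] Q2=[P1,P2,P3]
t=25-30: P4@Q1 runs 5, rem=3, quantum used, demote→Q2. Q0=[] Q1=[P5] Q2=[P1,P2,P3,P4]
t=30-33: P5@Q1 runs 3, rem=8, I/O yield, promote→Q0. Q0=[P5] Q1=[] Q2=[P1,P2,P3,P4]
t=33-35: P5@Q0 runs 2, rem=6, quantum used, demote→Q1. Q0=[] Q1=[P5] Q2=[P1,P2,P3,P4]
t=35-38: P5@Q1 runs 3, rem=3, I/O yield, promote→Q0. Q0=[P5] Q1=[] Q2=[P1,P2,P3,P4]
t=38-40: P5@Q0 runs 2, rem=1, quantum used, demote→Q1. Q0=[] Q1=[P5] Q2=[P1,P2,P3,P4]
t=40-41: P5@Q1 runs 1, rem=0, completes. Q0=[] Q1=[] Q2=[P1,P2,P3,P4]
t=41-42: P1@Q2 runs 1, rem=0, completes. Q0=[] Q1=[] Q2=[P2,P3,P4]
t=42-50: P2@Q2 runs 8, rem=0, completes. Q0=[] Q1=[] Q2=[P3,P4]
t=50-51: P3@Q2 runs 1, rem=0, completes. Q0=[] Q1=[] Q2=[P4]
t=51-54: P4@Q2 runs 3, rem=0, completes. Q0=[] Q1=[] Q2=[]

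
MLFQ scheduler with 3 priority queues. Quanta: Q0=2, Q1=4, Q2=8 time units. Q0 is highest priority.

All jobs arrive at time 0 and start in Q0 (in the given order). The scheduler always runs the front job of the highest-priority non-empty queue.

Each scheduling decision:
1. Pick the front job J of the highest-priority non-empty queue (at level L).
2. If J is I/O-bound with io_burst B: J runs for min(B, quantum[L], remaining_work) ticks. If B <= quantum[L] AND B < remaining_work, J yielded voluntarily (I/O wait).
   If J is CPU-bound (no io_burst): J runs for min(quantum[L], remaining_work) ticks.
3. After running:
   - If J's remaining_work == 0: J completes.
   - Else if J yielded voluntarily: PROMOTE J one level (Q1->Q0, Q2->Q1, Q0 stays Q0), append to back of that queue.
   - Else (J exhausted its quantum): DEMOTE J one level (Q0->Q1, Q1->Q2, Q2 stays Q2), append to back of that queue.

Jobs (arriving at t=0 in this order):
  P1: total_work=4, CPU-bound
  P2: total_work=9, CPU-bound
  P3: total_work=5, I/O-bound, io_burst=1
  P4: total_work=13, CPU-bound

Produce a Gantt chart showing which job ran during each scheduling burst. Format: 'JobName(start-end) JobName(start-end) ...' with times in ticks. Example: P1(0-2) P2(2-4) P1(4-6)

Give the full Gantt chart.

Answer: P1(0-2) P2(2-4) P3(4-5) P4(5-7) P3(7-8) P3(8-9) P3(9-10) P3(10-11) P1(11-13) P2(13-17) P4(17-21) P2(21-24) P4(24-31)

Derivation:
t=0-2: P1@Q0 runs 2, rem=2, quantum used, demote→Q1. Q0=[P2,P3,P4] Q1=[P1] Q2=[]
t=2-4: P2@Q0 runs 2, rem=7, quantum used, demote→Q1. Q0=[P3,P4] Q1=[P1,P2] Q2=[]
t=4-5: P3@Q0 runs 1, rem=4, I/O yield, promote→Q0. Q0=[P4,P3] Q1=[P1,P2] Q2=[]
t=5-7: P4@Q0 runs 2, rem=11, quantum used, demote→Q1. Q0=[P3] Q1=[P1,P2,P4] Q2=[]
t=7-8: P3@Q0 runs 1, rem=3, I/O yield, promote→Q0. Q0=[P3] Q1=[P1,P2,P4] Q2=[]
t=8-9: P3@Q0 runs 1, rem=2, I/O yield, promote→Q0. Q0=[P3] Q1=[P1,P2,P4] Q2=[]
t=9-10: P3@Q0 runs 1, rem=1, I/O yield, promote→Q0. Q0=[P3] Q1=[P1,P2,P4] Q2=[]
t=10-11: P3@Q0 runs 1, rem=0, completes. Q0=[] Q1=[P1,P2,P4] Q2=[]
t=11-13: P1@Q1 runs 2, rem=0, completes. Q0=[] Q1=[P2,P4] Q2=[]
t=13-17: P2@Q1 runs 4, rem=3, quantum used, demote→Q2. Q0=[] Q1=[P4] Q2=[P2]
t=17-21: P4@Q1 runs 4, rem=7, quantum used, demote→Q2. Q0=[] Q1=[] Q2=[P2,P4]
t=21-24: P2@Q2 runs 3, rem=0, completes. Q0=[] Q1=[] Q2=[P4]
t=24-31: P4@Q2 runs 7, rem=0, completes. Q0=[] Q1=[] Q2=[]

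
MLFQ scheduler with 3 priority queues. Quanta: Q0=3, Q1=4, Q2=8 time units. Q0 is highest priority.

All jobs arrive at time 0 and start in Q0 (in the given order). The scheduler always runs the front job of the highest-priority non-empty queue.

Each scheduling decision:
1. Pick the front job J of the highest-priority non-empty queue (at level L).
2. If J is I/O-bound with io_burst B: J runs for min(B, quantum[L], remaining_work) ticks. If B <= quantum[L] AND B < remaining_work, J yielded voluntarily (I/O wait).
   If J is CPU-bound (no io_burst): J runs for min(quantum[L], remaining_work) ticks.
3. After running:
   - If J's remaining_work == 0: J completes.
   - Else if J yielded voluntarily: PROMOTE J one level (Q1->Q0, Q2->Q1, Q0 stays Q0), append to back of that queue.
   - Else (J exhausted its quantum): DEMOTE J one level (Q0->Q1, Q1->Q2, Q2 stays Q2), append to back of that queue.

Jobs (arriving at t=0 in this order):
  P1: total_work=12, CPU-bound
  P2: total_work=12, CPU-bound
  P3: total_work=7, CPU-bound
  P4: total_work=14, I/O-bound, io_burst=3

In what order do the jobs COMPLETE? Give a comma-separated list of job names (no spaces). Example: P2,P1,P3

Answer: P4,P3,P1,P2

Derivation:
t=0-3: P1@Q0 runs 3, rem=9, quantum used, demote→Q1. Q0=[P2,P3,P4] Q1=[P1] Q2=[]
t=3-6: P2@Q0 runs 3, rem=9, quantum used, demote→Q1. Q0=[P3,P4] Q1=[P1,P2] Q2=[]
t=6-9: P3@Q0 runs 3, rem=4, quantum used, demote→Q1. Q0=[P4] Q1=[P1,P2,P3] Q2=[]
t=9-12: P4@Q0 runs 3, rem=11, I/O yield, promote→Q0. Q0=[P4] Q1=[P1,P2,P3] Q2=[]
t=12-15: P4@Q0 runs 3, rem=8, I/O yield, promote→Q0. Q0=[P4] Q1=[P1,P2,P3] Q2=[]
t=15-18: P4@Q0 runs 3, rem=5, I/O yield, promote→Q0. Q0=[P4] Q1=[P1,P2,P3] Q2=[]
t=18-21: P4@Q0 runs 3, rem=2, I/O yield, promote→Q0. Q0=[P4] Q1=[P1,P2,P3] Q2=[]
t=21-23: P4@Q0 runs 2, rem=0, completes. Q0=[] Q1=[P1,P2,P3] Q2=[]
t=23-27: P1@Q1 runs 4, rem=5, quantum used, demote→Q2. Q0=[] Q1=[P2,P3] Q2=[P1]
t=27-31: P2@Q1 runs 4, rem=5, quantum used, demote→Q2. Q0=[] Q1=[P3] Q2=[P1,P2]
t=31-35: P3@Q1 runs 4, rem=0, completes. Q0=[] Q1=[] Q2=[P1,P2]
t=35-40: P1@Q2 runs 5, rem=0, completes. Q0=[] Q1=[] Q2=[P2]
t=40-45: P2@Q2 runs 5, rem=0, completes. Q0=[] Q1=[] Q2=[]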